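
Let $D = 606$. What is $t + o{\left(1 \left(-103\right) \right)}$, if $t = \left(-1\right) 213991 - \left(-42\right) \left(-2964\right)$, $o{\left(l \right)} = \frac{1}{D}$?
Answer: $- \frac{205118273}{606} \approx -3.3848 \cdot 10^{5}$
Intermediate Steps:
$o{\left(l \right)} = \frac{1}{606}$
$t = -338479$ ($t = -213991 - 124488 = -338479$)
$t + o{\left(1 \left(-103\right) \right)} = -338479 + \frac{1}{606} = - \frac{205118273}{606}$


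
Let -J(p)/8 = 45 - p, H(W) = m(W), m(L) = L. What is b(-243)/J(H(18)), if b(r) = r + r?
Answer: 9/4 ≈ 2.2500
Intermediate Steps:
b(r) = 2*r
H(W) = W
J(p) = -360 + 8*p (J(p) = -8*(45 - p) = -360 + 8*p)
b(-243)/J(H(18)) = (2*(-243))/(-360 + 8*18) = -486/(-360 + 144) = -486/(-216) = -486*(-1/216) = 9/4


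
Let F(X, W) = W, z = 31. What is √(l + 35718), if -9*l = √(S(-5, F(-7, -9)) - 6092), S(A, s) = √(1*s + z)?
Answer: √(321462 - I*√(6092 - √22))/3 ≈ 188.99 - 0.022935*I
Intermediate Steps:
S(A, s) = √(31 + s) (S(A, s) = √(1*s + 31) = √(s + 31) = √(31 + s))
l = -√(-6092 + √22)/9 (l = -√(√(31 - 9) - 6092)/9 = -√(√22 - 6092)/9 = -√(-6092 + √22)/9 ≈ -8.669*I)
√(l + 35718) = √(-I*√(6092 - √22)/9 + 35718) = √(35718 - I*√(6092 - √22)/9)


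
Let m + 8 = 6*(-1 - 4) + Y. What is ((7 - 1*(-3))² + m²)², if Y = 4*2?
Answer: 1000000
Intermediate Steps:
Y = 8
m = -30 (m = -8 + (6*(-1 - 4) + 8) = -8 + (6*(-5) + 8) = -8 + (-30 + 8) = -8 - 22 = -30)
((7 - 1*(-3))² + m²)² = ((7 - 1*(-3))² + (-30)²)² = ((7 + 3)² + 900)² = (10² + 900)² = (100 + 900)² = 1000² = 1000000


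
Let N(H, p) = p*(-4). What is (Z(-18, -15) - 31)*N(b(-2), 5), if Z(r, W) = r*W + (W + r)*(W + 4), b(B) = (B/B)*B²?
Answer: -12040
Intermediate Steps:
b(B) = B² (b(B) = 1*B² = B²)
N(H, p) = -4*p
Z(r, W) = W*r + (4 + W)*(W + r) (Z(r, W) = W*r + (W + r)*(4 + W) = W*r + (4 + W)*(W + r))
(Z(-18, -15) - 31)*N(b(-2), 5) = (((-15)² + 4*(-15) + 4*(-18) + 2*(-15)*(-18)) - 31)*(-4*5) = ((225 - 60 - 72 + 540) - 31)*(-20) = (633 - 31)*(-20) = 602*(-20) = -12040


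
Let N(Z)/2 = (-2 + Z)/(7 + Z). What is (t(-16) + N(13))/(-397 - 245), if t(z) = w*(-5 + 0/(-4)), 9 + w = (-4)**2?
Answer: 113/2140 ≈ 0.052804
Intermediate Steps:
N(Z) = 2*(-2 + Z)/(7 + Z) (N(Z) = 2*((-2 + Z)/(7 + Z)) = 2*(-2 + Z)/(7 + Z))
w = 7 (w = -9 + (-4)**2 = -9 + 16 = 7)
t(z) = -35 (t(z) = 7*(-5 + 0/(-4)) = 7*(-5 + 0*(-1/4)) = 7*(-5 + 0) = 7*(-5) = -35)
(t(-16) + N(13))/(-397 - 245) = (-35 + 2*(-2 + 13)/(7 + 13))/(-397 - 245) = (-35 + 2*11/20)/(-642) = (-35 + 2*(1/20)*11)*(-1/642) = (-35 + 11/10)*(-1/642) = -339/10*(-1/642) = 113/2140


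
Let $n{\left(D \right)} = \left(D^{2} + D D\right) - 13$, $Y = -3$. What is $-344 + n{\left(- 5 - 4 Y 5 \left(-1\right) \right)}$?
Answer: $179643$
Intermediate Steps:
$n{\left(D \right)} = -13 + 2 D^{2}$ ($n{\left(D \right)} = \left(D^{2} + D^{2}\right) - 13 = 2 D^{2} - 13 = -13 + 2 D^{2}$)
$-344 + n{\left(- 5 - 4 Y 5 \left(-1\right) \right)} = -344 - \left(13 - 2 \left(- 5 \left(-4\right) \left(-3\right) 5 \left(-1\right)\right)^{2}\right) = -344 - \left(13 - 2 \left(- 5 \cdot 12 \cdot 5 \left(-1\right)\right)^{2}\right) = -344 - \left(13 - 2 \left(\left(-5\right) 60 \left(-1\right)\right)^{2}\right) = -344 - \left(13 - 2 \left(\left(-300\right) \left(-1\right)\right)^{2}\right) = -344 - \left(13 - 2 \cdot 300^{2}\right) = -344 + \left(-13 + 2 \cdot 90000\right) = -344 + \left(-13 + 180000\right) = -344 + 179987 = 179643$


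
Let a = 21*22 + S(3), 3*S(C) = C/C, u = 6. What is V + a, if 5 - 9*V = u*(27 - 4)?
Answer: 4028/9 ≈ 447.56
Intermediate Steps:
S(C) = 1/3 (S(C) = (C/C)/3 = (1/3)*1 = 1/3)
a = 1387/3 (a = 21*22 + 1/3 = 462 + 1/3 = 1387/3 ≈ 462.33)
V = -133/9 (V = 5/9 - 2*(27 - 4)/3 = 5/9 - 2*23/3 = 5/9 - 1/9*138 = 5/9 - 46/3 = -133/9 ≈ -14.778)
V + a = -133/9 + 1387/3 = 4028/9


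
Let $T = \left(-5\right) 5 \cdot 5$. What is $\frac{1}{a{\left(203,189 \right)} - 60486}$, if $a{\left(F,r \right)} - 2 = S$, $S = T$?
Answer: $- \frac{1}{60609} \approx -1.6499 \cdot 10^{-5}$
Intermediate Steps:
$T = -125$ ($T = \left(-25\right) 5 = -125$)
$S = -125$
$a{\left(F,r \right)} = -123$ ($a{\left(F,r \right)} = 2 - 125 = -123$)
$\frac{1}{a{\left(203,189 \right)} - 60486} = \frac{1}{-123 - 60486} = \frac{1}{-60609} = - \frac{1}{60609}$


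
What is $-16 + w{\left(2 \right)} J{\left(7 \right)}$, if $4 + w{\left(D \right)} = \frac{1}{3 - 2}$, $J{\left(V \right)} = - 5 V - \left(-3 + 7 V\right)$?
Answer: $227$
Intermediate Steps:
$J{\left(V \right)} = 3 - 12 V$ ($J{\left(V \right)} = - 5 V - \left(-3 + 7 V\right) = 3 - 12 V$)
$w{\left(D \right)} = -3$ ($w{\left(D \right)} = -4 + \frac{1}{3 - 2} = -4 + 1^{-1} = -4 + 1 = -3$)
$-16 + w{\left(2 \right)} J{\left(7 \right)} = -16 - 3 \left(3 - 84\right) = -16 - -243 = -16 + 243 = 227$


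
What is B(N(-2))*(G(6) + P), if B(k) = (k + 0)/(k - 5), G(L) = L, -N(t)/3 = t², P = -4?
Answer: 24/17 ≈ 1.4118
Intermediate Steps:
N(t) = -3*t²
B(k) = k/(-5 + k)
B(N(-2))*(G(6) + P) = ((-3*(-2)²)/(-5 - 3*(-2)²))*(6 - 4) = ((-3*4)/(-5 - 3*4))*2 = -12/(-5 - 12)*2 = -12/(-17)*2 = -12*(-1/17)*2 = (12/17)*2 = 24/17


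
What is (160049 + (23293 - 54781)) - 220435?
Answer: -91874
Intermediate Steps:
(160049 + (23293 - 54781)) - 220435 = (160049 - 31488) - 220435 = 128561 - 220435 = -91874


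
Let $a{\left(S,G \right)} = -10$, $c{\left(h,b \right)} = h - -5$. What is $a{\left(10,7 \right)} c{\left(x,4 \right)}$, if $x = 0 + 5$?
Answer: $-100$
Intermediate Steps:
$x = 5$
$c{\left(h,b \right)} = 5 + h$ ($c{\left(h,b \right)} = h + 5 = 5 + h$)
$a{\left(10,7 \right)} c{\left(x,4 \right)} = - 10 \left(5 + 5\right) = \left(-10\right) 10 = -100$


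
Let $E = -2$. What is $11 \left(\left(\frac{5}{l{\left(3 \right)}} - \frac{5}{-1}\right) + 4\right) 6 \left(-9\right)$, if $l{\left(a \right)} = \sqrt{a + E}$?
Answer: $-8316$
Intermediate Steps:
$l{\left(a \right)} = \sqrt{-2 + a}$ ($l{\left(a \right)} = \sqrt{a - 2} = \sqrt{-2 + a}$)
$11 \left(\left(\frac{5}{l{\left(3 \right)}} - \frac{5}{-1}\right) + 4\right) 6 \left(-9\right) = 11 \left(\left(\frac{5}{\sqrt{-2 + 3}} - \frac{5}{-1}\right) + 4\right) 6 \left(-9\right) = 11 \left(\left(\frac{5}{\sqrt{1}} - -5\right) + 4\right) 6 \left(-9\right) = 11 \left(\left(\frac{5}{1} + 5\right) + 4\right) 6 \left(-9\right) = 11 \left(\left(5 \cdot 1 + 5\right) + 4\right) 6 \left(-9\right) = 11 \left(\left(5 + 5\right) + 4\right) 6 \left(-9\right) = 11 \left(10 + 4\right) 6 \left(-9\right) = 11 \cdot 14 \cdot 6 \left(-9\right) = 11 \cdot 84 \left(-9\right) = 924 \left(-9\right) = -8316$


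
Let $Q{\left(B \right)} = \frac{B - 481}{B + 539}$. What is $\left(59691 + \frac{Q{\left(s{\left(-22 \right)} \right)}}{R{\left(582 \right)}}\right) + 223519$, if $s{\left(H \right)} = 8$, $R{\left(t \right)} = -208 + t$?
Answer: $\frac{5267139537}{18598} \approx 2.8321 \cdot 10^{5}$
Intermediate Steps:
$Q{\left(B \right)} = \frac{-481 + B}{539 + B}$
$\left(59691 + \frac{Q{\left(s{\left(-22 \right)} \right)}}{R{\left(582 \right)}}\right) + 223519 = \left(59691 + \frac{\frac{1}{539 + 8} \left(-481 + 8\right)}{-208 + 582}\right) + 223519 = \left(59691 + \frac{\frac{1}{547} \left(-473\right)}{374}\right) + 223519 = \left(59691 + \frac{1}{547} \left(-473\right) \frac{1}{374}\right) + 223519 = \left(59691 - \frac{43}{18598}\right) + 223519 = \frac{1110133175}{18598} + 223519 = \frac{5267139537}{18598}$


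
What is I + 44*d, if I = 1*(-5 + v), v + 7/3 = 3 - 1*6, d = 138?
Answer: 18185/3 ≈ 6061.7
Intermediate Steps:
v = -16/3 (v = -7/3 + (3 - 1*6) = -7/3 + (3 - 6) = -7/3 - 3 = -16/3 ≈ -5.3333)
I = -31/3 (I = 1*(-5 - 16/3) = 1*(-31/3) = -31/3 ≈ -10.333)
I + 44*d = -31/3 + 44*138 = -31/3 + 6072 = 18185/3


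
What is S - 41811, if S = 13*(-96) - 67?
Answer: -43126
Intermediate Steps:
S = -1315 (S = -1248 - 67 = -1315)
S - 41811 = -1315 - 41811 = -43126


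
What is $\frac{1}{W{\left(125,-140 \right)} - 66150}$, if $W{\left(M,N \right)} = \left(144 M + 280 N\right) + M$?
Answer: $- \frac{1}{87225} \approx -1.1465 \cdot 10^{-5}$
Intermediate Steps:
$W{\left(M,N \right)} = 145 M + 280 N$
$\frac{1}{W{\left(125,-140 \right)} - 66150} = \frac{1}{\left(145 \cdot 125 + 280 \left(-140\right)\right) - 66150} = \frac{1}{\left(18125 - 39200\right) - 66150} = \frac{1}{-21075 - 66150} = \frac{1}{-87225} = - \frac{1}{87225}$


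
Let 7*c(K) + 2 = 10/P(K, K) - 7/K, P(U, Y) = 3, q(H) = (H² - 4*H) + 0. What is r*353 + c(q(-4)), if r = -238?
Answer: -56457301/672 ≈ -84014.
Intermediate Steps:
q(H) = H² - 4*H
c(K) = 4/21 - 1/K (c(K) = -2/7 + (10/3 - 7/K)/7 = -2/7 + (10/21 - 1/K) = 4/21 - 1/K)
r*353 + c(q(-4)) = -238*353 + (4/21 - 1/((-4*(-4 - 4)))) = -84014 + (4/21 - 1/((-4*(-8)))) = -84014 + (4/21 - 1/32) = -84014 + 107/672 = -56457301/672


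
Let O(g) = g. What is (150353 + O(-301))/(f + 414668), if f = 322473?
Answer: 150052/737141 ≈ 0.20356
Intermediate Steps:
(150353 + O(-301))/(f + 414668) = (150353 - 301)/(322473 + 414668) = 150052/737141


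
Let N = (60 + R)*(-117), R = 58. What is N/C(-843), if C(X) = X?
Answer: 4602/281 ≈ 16.377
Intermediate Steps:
N = -13806 (N = (60 + 58)*(-117) = 118*(-117) = -13806)
N/C(-843) = -13806/(-843) = -13806*(-1/843) = 4602/281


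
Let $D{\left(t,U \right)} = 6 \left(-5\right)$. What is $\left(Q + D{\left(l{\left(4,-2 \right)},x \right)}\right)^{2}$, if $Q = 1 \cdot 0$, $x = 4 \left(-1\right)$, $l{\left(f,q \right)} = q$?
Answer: $900$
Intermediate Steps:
$x = -4$
$D{\left(t,U \right)} = -30$
$Q = 0$
$\left(Q + D{\left(l{\left(4,-2 \right)},x \right)}\right)^{2} = \left(0 - 30\right)^{2} = \left(-30\right)^{2} = 900$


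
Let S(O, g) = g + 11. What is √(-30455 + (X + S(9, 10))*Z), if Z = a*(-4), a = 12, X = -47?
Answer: I*√29207 ≈ 170.9*I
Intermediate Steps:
Z = -48 (Z = 12*(-4) = -48)
S(O, g) = 11 + g
√(-30455 + (X + S(9, 10))*Z) = √(-30455 + (-47 + (11 + 10))*(-48)) = √(-30455 + (-47 + 21)*(-48)) = √(-30455 - 26*(-48)) = √(-30455 + 1248) = √(-29207) = I*√29207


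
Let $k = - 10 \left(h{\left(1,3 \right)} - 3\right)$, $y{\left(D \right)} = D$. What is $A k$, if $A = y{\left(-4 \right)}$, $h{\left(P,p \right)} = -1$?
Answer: $-160$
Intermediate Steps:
$A = -4$
$k = 40$ ($k = - 10 \left(-1 - 3\right) = \left(-10\right) \left(-4\right) = 40$)
$A k = \left(-4\right) 40 = -160$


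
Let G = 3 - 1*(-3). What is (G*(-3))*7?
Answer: -126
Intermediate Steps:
G = 6 (G = 3 + 3 = 6)
(G*(-3))*7 = (6*(-3))*7 = -18*7 = -126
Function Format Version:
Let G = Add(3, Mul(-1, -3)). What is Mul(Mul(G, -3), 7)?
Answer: -126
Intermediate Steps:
G = 6 (G = Add(3, 3) = 6)
Mul(Mul(G, -3), 7) = Mul(Mul(6, -3), 7) = Mul(-18, 7) = -126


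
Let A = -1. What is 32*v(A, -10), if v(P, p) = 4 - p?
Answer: 448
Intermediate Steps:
32*v(A, -10) = 32*(4 - 1*(-10)) = 32*(4 + 10) = 32*14 = 448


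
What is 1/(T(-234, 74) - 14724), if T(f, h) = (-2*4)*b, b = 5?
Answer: -1/14764 ≈ -6.7732e-5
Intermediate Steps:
T(f, h) = -40 (T(f, h) = -2*4*5 = -8*5 = -40)
1/(T(-234, 74) - 14724) = 1/(-40 - 14724) = 1/(-14764) = -1/14764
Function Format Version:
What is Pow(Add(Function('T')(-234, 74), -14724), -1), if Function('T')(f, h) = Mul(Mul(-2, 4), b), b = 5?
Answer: Rational(-1, 14764) ≈ -6.7732e-5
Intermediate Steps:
Function('T')(f, h) = -40 (Function('T')(f, h) = Mul(Mul(-2, 4), 5) = Mul(-8, 5) = -40)
Pow(Add(Function('T')(-234, 74), -14724), -1) = Pow(Add(-40, -14724), -1) = Pow(-14764, -1) = Rational(-1, 14764)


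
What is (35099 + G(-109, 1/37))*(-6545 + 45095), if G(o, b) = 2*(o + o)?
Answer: 1336258650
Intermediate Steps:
G(o, b) = 4*o (G(o, b) = 2*(2*o) = 4*o)
(35099 + G(-109, 1/37))*(-6545 + 45095) = (35099 + 4*(-109))*(-6545 + 45095) = (35099 - 436)*38550 = 34663*38550 = 1336258650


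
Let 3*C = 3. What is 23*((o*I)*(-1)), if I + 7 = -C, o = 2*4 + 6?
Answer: 2576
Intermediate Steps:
C = 1 (C = (⅓)*3 = 1)
o = 14 (o = 8 + 6 = 14)
I = -8 (I = -7 - 1*1 = -7 - 1 = -8)
23*((o*I)*(-1)) = 23*((14*(-8))*(-1)) = 23*(-112*(-1)) = 23*112 = 2576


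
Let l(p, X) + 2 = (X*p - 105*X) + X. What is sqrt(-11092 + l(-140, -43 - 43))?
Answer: sqrt(9890) ≈ 99.448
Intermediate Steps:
l(p, X) = -2 - 104*X + X*p (l(p, X) = -2 + ((X*p - 105*X) + X) = -2 + ((-105*X + X*p) + X) = -2 + (-104*X + X*p) = -2 - 104*X + X*p)
sqrt(-11092 + l(-140, -43 - 43)) = sqrt(-11092 + (-2 - 104*(-43 - 43) + (-43 - 43)*(-140))) = sqrt(-11092 + (-2 - 104*(-86) - 86*(-140))) = sqrt(-11092 + (-2 + 8944 + 12040)) = sqrt(-11092 + 20982) = sqrt(9890)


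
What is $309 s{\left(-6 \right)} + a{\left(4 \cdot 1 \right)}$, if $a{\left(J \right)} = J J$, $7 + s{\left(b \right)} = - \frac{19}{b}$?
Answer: $- \frac{2337}{2} \approx -1168.5$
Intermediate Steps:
$s{\left(b \right)} = -7 - \frac{19}{b}$
$a{\left(J \right)} = J^{2}$
$309 s{\left(-6 \right)} + a{\left(4 \cdot 1 \right)} = 309 \left(-7 - \frac{19}{-6}\right) + \left(4 \cdot 1\right)^{2} = 309 \left(-7 - - \frac{19}{6}\right) + 4^{2} = 309 \left(-7 + \frac{19}{6}\right) + 16 = 309 \left(- \frac{23}{6}\right) + 16 = - \frac{2369}{2} + 16 = - \frac{2337}{2}$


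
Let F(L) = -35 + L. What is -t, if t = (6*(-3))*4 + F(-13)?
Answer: 120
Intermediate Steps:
t = -120 (t = (6*(-3))*4 + (-35 - 13) = -18*4 - 48 = -72 - 48 = -120)
-t = -1*(-120) = 120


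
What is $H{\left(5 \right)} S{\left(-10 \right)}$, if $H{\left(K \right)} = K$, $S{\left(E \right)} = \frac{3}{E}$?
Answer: $- \frac{3}{2} \approx -1.5$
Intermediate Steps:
$H{\left(5 \right)} S{\left(-10 \right)} = 5 \frac{3}{-10} = 5 \cdot 3 \left(- \frac{1}{10}\right) = 5 \left(- \frac{3}{10}\right) = - \frac{3}{2}$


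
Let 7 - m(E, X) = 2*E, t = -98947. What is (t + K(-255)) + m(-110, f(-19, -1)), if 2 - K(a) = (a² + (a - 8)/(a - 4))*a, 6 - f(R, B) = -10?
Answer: 4269075228/259 ≈ 1.6483e+7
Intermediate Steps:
f(R, B) = 16 (f(R, B) = 6 - 1*(-10) = 6 + 10 = 16)
m(E, X) = 7 - 2*E
K(a) = 2 - a*(a² + (-8 + a)/(-4 + a)) (K(a) = 2 - (a² + (a - 8)/(a - 4))*a = 2 - (a² + (-8 + a)/(-4 + a))*a = 2 - a*(a² + (-8 + a)/(-4 + a)))
(t + K(-255)) + m(-110, f(-19, -1)) = (-98947 + (-8 - 1*(-255)² - 1*(-255)⁴ + 4*(-255)³ + 10*(-255))/(-4 - 255)) + (7 - 2*(-110)) = (-98947 + (-8 - 1*65025 - 1*4228250625 + 4*(-16581375) - 2550)/(-259)) + (7 + 220) = (-98947 - (-8 - 65025 - 4228250625 - 66325500 - 2550)/259) + 227 = (-98947 - 1/259*(-4294643708)) + 227 = (-98947 + 4294643708/259) + 227 = 4269016435/259 + 227 = 4269075228/259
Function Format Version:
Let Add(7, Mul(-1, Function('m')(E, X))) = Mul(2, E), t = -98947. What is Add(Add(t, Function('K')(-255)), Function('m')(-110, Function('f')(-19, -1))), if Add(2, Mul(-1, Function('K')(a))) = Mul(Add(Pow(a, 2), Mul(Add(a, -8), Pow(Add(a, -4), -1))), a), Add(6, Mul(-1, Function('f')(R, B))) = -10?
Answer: Rational(4269075228, 259) ≈ 1.6483e+7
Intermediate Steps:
Function('f')(R, B) = 16 (Function('f')(R, B) = Add(6, Mul(-1, -10)) = Add(6, 10) = 16)
Function('m')(E, X) = Add(7, Mul(-2, E)) (Function('m')(E, X) = Add(7, Mul(-1, Mul(2, E))) = Add(7, Mul(-2, E)))
Function('K')(a) = Add(2, Mul(-1, a, Add(Pow(a, 2), Mul(Pow(Add(-4, a), -1), Add(-8, a))))) (Function('K')(a) = Add(2, Mul(-1, Mul(Add(Pow(a, 2), Mul(Add(a, -8), Pow(Add(a, -4), -1))), a))) = Add(2, Mul(-1, Mul(Add(Pow(a, 2), Mul(Add(-8, a), Pow(Add(-4, a), -1))), a))) = Add(2, Mul(-1, Mul(Add(Pow(a, 2), Mul(Pow(Add(-4, a), -1), Add(-8, a))), a))) = Add(2, Mul(-1, Mul(a, Add(Pow(a, 2), Mul(Pow(Add(-4, a), -1), Add(-8, a)))))) = Add(2, Mul(-1, a, Add(Pow(a, 2), Mul(Pow(Add(-4, a), -1), Add(-8, a))))))
Add(Add(t, Function('K')(-255)), Function('m')(-110, Function('f')(-19, -1))) = Add(Add(-98947, Mul(Pow(Add(-4, -255), -1), Add(-8, Mul(-1, Pow(-255, 2)), Mul(-1, Pow(-255, 4)), Mul(4, Pow(-255, 3)), Mul(10, -255)))), Add(7, Mul(-2, -110))) = Add(Add(-98947, Mul(Pow(-259, -1), Add(-8, Mul(-1, 65025), Mul(-1, 4228250625), Mul(4, -16581375), -2550))), Add(7, 220)) = Add(Add(-98947, Mul(Rational(-1, 259), Add(-8, -65025, -4228250625, -66325500, -2550))), 227) = Add(Add(-98947, Mul(Rational(-1, 259), -4294643708)), 227) = Add(Add(-98947, Rational(4294643708, 259)), 227) = Add(Rational(4269016435, 259), 227) = Rational(4269075228, 259)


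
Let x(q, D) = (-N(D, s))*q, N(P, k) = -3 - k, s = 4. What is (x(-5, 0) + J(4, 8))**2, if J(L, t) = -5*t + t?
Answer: 4489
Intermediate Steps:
J(L, t) = -4*t
x(q, D) = 7*q (x(q, D) = (-(-3 - 1*4))*q = (-(-3 - 4))*q = (-1*(-7))*q = 7*q)
(x(-5, 0) + J(4, 8))**2 = (7*(-5) - 4*8)**2 = (-35 - 32)**2 = (-67)**2 = 4489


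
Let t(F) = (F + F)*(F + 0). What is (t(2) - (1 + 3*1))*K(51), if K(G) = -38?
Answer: -152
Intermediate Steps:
t(F) = 2*F² (t(F) = (2*F)*F = 2*F²)
(t(2) - (1 + 3*1))*K(51) = (2*2² - (1 + 3*1))*(-38) = (2*4 - (1 + 3))*(-38) = (8 - 1*4)*(-38) = (8 - 4)*(-38) = 4*(-38) = -152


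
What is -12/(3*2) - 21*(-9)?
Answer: 187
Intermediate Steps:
-12/(3*2) - 21*(-9) = -12/6 + 189 = -12*⅙ + 189 = -2 + 189 = 187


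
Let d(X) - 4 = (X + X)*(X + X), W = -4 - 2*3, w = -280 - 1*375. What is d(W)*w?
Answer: -264620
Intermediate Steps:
w = -655 (w = -280 - 375 = -655)
W = -10 (W = -4 - 1*6 = -4 - 6 = -10)
d(X) = 4 + 4*X**2 (d(X) = 4 + (X + X)*(X + X) = 4 + (2*X)*(2*X) = 4 + 4*X**2)
d(W)*w = (4 + 4*(-10)**2)*(-655) = (4 + 4*100)*(-655) = (4 + 400)*(-655) = 404*(-655) = -264620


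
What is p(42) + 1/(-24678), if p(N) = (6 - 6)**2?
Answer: -1/24678 ≈ -4.0522e-5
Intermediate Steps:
p(N) = 0 (p(N) = 0**2 = 0)
p(42) + 1/(-24678) = 0 + 1/(-24678) = 0 - 1/24678 = -1/24678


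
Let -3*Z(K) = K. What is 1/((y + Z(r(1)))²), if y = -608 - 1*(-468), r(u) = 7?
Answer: 9/182329 ≈ 4.9361e-5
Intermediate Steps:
Z(K) = -K/3
y = -140 (y = -608 + 468 = -140)
1/((y + Z(r(1)))²) = 1/((-140 - ⅓*7)²) = 1/((-140 - 7/3)²) = 1/((-427/3)²) = 1/(182329/9) = 9/182329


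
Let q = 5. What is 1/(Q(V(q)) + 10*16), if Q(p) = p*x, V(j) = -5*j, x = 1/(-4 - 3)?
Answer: 7/1145 ≈ 0.0061135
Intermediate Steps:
x = -⅐ (x = 1/(-7) = -⅐ ≈ -0.14286)
Q(p) = -p/7 (Q(p) = p*(-⅐) = -p/7)
1/(Q(V(q)) + 10*16) = 1/(-(-5)*5/7 + 10*16) = 1/(-⅐*(-25) + 160) = 1/(25/7 + 160) = 1/(1145/7) = 7/1145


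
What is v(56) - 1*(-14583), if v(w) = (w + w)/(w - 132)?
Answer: 277049/19 ≈ 14582.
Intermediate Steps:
v(w) = 2*w/(-132 + w) (v(w) = (2*w)/(-132 + w) = 2*w/(-132 + w))
v(56) - 1*(-14583) = 2*56/(-132 + 56) - 1*(-14583) = 2*56/(-76) + 14583 = 2*56*(-1/76) + 14583 = -28/19 + 14583 = 277049/19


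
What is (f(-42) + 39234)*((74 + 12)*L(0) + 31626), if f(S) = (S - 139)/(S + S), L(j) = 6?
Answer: 17655798809/14 ≈ 1.2611e+9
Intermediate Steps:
f(S) = (-139 + S)/(2*S) (f(S) = (-139 + S)/((2*S)) = (-139 + S)*(1/(2*S)) = (-139 + S)/(2*S))
(f(-42) + 39234)*((74 + 12)*L(0) + 31626) = ((½)*(-139 - 42)/(-42) + 39234)*((74 + 12)*6 + 31626) = ((½)*(-1/42)*(-181) + 39234)*(86*6 + 31626) = (181/84 + 39234)*(516 + 31626) = (3295837/84)*32142 = 17655798809/14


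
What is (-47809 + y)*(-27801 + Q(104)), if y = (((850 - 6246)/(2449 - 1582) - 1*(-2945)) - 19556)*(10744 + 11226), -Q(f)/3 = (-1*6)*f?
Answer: 2736081341735559/289 ≈ 9.4674e+12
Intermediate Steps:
Q(f) = 18*f (Q(f) = -3*(-1*6)*f = -(-18)*f = 18*f)
y = -316524712010/867 (y = ((-5396/867 + 2945) - 19556)*21970 = (2547919/867 - 19556)*21970 = -14407133/867*21970 = -316524712010/867 ≈ -3.6508e+8)
(-47809 + y)*(-27801 + Q(104)) = (-47809 - 316524712010/867)*(-27801 + 18*104) = -316566162413*(-27801 + 1872)/867 = -316566162413/867*(-25929) = 2736081341735559/289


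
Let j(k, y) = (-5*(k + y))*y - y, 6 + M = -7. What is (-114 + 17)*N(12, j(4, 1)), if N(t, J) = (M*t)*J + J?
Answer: -390910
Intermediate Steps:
M = -13 (M = -6 - 7 = -13)
j(k, y) = -y + y*(-5*k - 5*y) (j(k, y) = (-5*k - 5*y)*y - y = y*(-5*k - 5*y) - y = -y + y*(-5*k - 5*y))
N(t, J) = J - 13*J*t (N(t, J) = (-13*t)*J + J = -13*J*t + J = J - 13*J*t)
(-114 + 17)*N(12, j(4, 1)) = (-114 + 17)*((-1*1*(1 + 5*4 + 5*1))*(1 - 13*12)) = -97*(-1*1*(1 + 20 + 5))*(1 - 156) = -97*(-1*1*26)*(-155) = -(-2522)*(-155) = -97*4030 = -390910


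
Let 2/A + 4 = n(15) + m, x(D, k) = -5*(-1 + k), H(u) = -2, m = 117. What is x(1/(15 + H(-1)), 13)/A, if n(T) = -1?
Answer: -3360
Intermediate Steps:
x(D, k) = 5 - 5*k
A = 1/56 (A = 2/(-4 + (-1 + 117)) = 2/(-4 + 116) = 2/112 = 2*(1/112) = 1/56 ≈ 0.017857)
x(1/(15 + H(-1)), 13)/A = (5 - 5*13)/(1/56) = (5 - 65)*56 = -60*56 = -3360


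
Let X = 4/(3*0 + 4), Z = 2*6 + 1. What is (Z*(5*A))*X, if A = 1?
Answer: 65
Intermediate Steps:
Z = 13 (Z = 12 + 1 = 13)
X = 1 (X = 4/(0 + 4) = 4/4 = 4*(¼) = 1)
(Z*(5*A))*X = (13*(5*1))*1 = (13*5)*1 = 65*1 = 65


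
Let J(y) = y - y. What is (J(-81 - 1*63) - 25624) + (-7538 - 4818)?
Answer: -37980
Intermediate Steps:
J(y) = 0
(J(-81 - 1*63) - 25624) + (-7538 - 4818) = (0 - 25624) + (-7538 - 4818) = -25624 - 12356 = -37980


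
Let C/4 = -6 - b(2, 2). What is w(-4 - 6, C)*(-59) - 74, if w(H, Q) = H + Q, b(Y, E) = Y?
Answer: 2404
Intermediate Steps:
C = -32 (C = 4*(-6 - 1*2) = 4*(-6 - 2) = 4*(-8) = -32)
w(-4 - 6, C)*(-59) - 74 = ((-4 - 6) - 32)*(-59) - 74 = (-10 - 32)*(-59) - 74 = -42*(-59) - 74 = 2478 - 74 = 2404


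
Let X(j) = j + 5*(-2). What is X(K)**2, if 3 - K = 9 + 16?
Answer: 1024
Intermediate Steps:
K = -22 (K = 3 - (9 + 16) = 3 - 1*25 = 3 - 25 = -22)
X(j) = -10 + j (X(j) = j - 10 = -10 + j)
X(K)**2 = (-10 - 22)**2 = (-32)**2 = 1024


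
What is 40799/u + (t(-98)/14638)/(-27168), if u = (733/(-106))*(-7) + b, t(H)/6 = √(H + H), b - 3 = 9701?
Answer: 4324694/1033755 - 7*I/33140432 ≈ 4.1835 - 2.1122e-7*I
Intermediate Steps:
b = 9704 (b = 3 + 9701 = 9704)
t(H) = 6*√2*√H (t(H) = 6*√(H + H) = 6*√(2*H) = 6*(√2*√H) = 6*√2*√H)
u = 1033755/106 (u = (733/(-106))*(-7) + 9704 = (733*(-1/106))*(-7) + 9704 = -733/106*(-7) + 9704 = 5131/106 + 9704 = 1033755/106 ≈ 9752.4)
40799/u + (t(-98)/14638)/(-27168) = 40799/(1033755/106) + ((6*√2*√(-98))/14638)/(-27168) = 40799*(106/1033755) + ((6*√2*(7*I*√2))*(1/14638))*(-1/27168) = 4324694/1033755 + ((84*I)*(1/14638))*(-1/27168) = 4324694/1033755 + (42*I/7319)*(-1/27168) = 4324694/1033755 - 7*I/33140432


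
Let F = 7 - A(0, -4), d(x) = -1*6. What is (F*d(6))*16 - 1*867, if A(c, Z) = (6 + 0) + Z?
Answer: -1347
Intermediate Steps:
d(x) = -6
A(c, Z) = 6 + Z
F = 5 (F = 7 - (6 - 4) = 7 - 1*2 = 7 - 2 = 5)
(F*d(6))*16 - 1*867 = (5*(-6))*16 - 1*867 = -30*16 - 867 = -480 - 867 = -1347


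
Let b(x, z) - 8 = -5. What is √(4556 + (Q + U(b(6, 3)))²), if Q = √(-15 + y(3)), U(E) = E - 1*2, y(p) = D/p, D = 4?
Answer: √(40890 + 6*I*√123)/3 ≈ 67.404 + 0.054846*I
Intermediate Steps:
b(x, z) = 3 (b(x, z) = 8 - 5 = 3)
y(p) = 4/p
U(E) = -2 + E (U(E) = E - 2 = -2 + E)
Q = I*√123/3 (Q = √(-15 + 4/3) = √(-41/3) = I*√123/3 ≈ 3.6968*I)
√(4556 + (Q + U(b(6, 3)))²) = √(4556 + (I*√123/3 + (-2 + 3))²) = √(4556 + (I*√123/3 + 1)²) = √(4556 + (1 + I*√123/3)²)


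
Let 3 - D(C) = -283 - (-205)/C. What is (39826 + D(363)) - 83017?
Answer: -15574720/363 ≈ -42906.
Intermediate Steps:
D(C) = 286 - 205/C (D(C) = 3 - (-283 - (-205)/C) = 3 - (-283 + 205/C) = 3 + (283 - 205/C) = 286 - 205/C)
(39826 + D(363)) - 83017 = (39826 + (286 - 205/363)) - 83017 = (39826 + 103613/363) - 83017 = 14560451/363 - 83017 = -15574720/363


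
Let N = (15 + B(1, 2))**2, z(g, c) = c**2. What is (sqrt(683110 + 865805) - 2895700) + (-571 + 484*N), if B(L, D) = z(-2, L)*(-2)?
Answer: -2814475 + sqrt(1548915) ≈ -2.8132e+6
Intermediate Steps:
B(L, D) = -2*L**2 (B(L, D) = L**2*(-2) = -2*L**2)
N = 169 (N = (15 - 2*1**2)**2 = (15 - 2*1)**2 = (15 - 2)**2 = 13**2 = 169)
(sqrt(683110 + 865805) - 2895700) + (-571 + 484*N) = (sqrt(683110 + 865805) - 2895700) + (-571 + 484*169) = (sqrt(1548915) - 2895700) + (-571 + 81796) = (-2895700 + sqrt(1548915)) + 81225 = -2814475 + sqrt(1548915)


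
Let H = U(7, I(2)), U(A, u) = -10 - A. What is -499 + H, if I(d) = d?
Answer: -516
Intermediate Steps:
H = -17 (H = -10 - 1*7 = -10 - 7 = -17)
-499 + H = -499 - 17 = -516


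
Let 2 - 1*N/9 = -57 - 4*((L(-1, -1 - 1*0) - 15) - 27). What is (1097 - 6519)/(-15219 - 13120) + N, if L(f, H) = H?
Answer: -28815341/28339 ≈ -1016.8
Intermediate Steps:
N = -1017 (N = 18 - 9*(-57 - 4*(((-1 - 1*0) - 15) - 27)) = 18 - 9*(-57 - 4*(((-1 + 0) - 15) - 27)) = 18 - 9*(-57 - 4*((-1 - 15) - 27)) = 18 - 9*(-57 - 4*(-16 - 27)) = 18 - 9*(-57 - 4*(-43)) = 18 - 9*(-57 + 172) = 18 - 9*115 = 18 - 1035 = -1017)
(1097 - 6519)/(-15219 - 13120) + N = (1097 - 6519)/(-15219 - 13120) - 1017 = -5422/(-28339) - 1017 = -5422*(-1/28339) - 1017 = 5422/28339 - 1017 = -28815341/28339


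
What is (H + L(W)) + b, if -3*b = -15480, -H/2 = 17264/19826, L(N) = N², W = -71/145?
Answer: 1075138452833/208420825 ≈ 5158.5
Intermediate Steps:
W = -71/145 (W = -71*1/145 = -71/145 ≈ -0.48966)
H = -17264/9913 (H = -34528/19826 = -2*8632/9913 = -17264/9913 ≈ -1.7416)
b = 5160 (b = -⅓*(-15480) = 5160)
(H + L(W)) + b = (-17264/9913 + (-71/145)²) + 5160 = (-17264/9913 + 5041/21025) + 5160 = -313004167/208420825 + 5160 = 1075138452833/208420825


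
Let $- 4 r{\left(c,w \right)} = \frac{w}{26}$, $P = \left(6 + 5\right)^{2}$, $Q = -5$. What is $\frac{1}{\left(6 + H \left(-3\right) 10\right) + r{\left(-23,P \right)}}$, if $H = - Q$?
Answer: $- \frac{104}{15097} \approx -0.0068888$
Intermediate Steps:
$P = 121$ ($P = 11^{2} = 121$)
$r{\left(c,w \right)} = - \frac{w}{104}$ ($r{\left(c,w \right)} = - \frac{w \frac{1}{26}}{4} = - \frac{\frac{1}{26} w}{4} = - \frac{w}{104}$)
$H = 5$ ($H = \left(-1\right) \left(-5\right) = 5$)
$\frac{1}{\left(6 + H \left(-3\right) 10\right) + r{\left(-23,P \right)}} = \frac{1}{\left(6 + 5 \left(-3\right) 10\right) - \frac{121}{104}} = \frac{1}{\left(6 - 150\right) - \frac{121}{104}} = \frac{1}{-144 - \frac{121}{104}} = \frac{1}{- \frac{15097}{104}} = - \frac{104}{15097}$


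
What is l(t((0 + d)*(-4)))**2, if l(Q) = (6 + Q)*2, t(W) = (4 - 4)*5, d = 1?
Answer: 144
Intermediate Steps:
t(W) = 0 (t(W) = 0*5 = 0)
l(Q) = 12 + 2*Q
l(t((0 + d)*(-4)))**2 = (12 + 2*0)**2 = (12 + 0)**2 = 12**2 = 144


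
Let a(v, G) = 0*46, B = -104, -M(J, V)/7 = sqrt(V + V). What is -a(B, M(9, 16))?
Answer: 0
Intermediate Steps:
M(J, V) = -7*sqrt(2)*sqrt(V) (M(J, V) = -7*sqrt(V + V) = -7*sqrt(2)*sqrt(V))
a(v, G) = 0
-a(B, M(9, 16)) = -1*0 = 0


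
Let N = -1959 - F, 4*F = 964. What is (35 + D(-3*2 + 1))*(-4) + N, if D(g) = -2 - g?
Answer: -2352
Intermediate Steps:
F = 241 (F = (¼)*964 = 241)
N = -2200 (N = -1959 - 1*241 = -1959 - 241 = -2200)
(35 + D(-3*2 + 1))*(-4) + N = (35 + (-2 - (-3*2 + 1)))*(-4) - 2200 = (35 + (-2 - (-6 + 1)))*(-4) - 2200 = (35 + (-2 - 1*(-5)))*(-4) - 2200 = (35 + (-2 + 5))*(-4) - 2200 = (35 + 3)*(-4) - 2200 = 38*(-4) - 2200 = -152 - 2200 = -2352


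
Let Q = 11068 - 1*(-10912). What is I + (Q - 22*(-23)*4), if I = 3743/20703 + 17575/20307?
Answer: 1121344581290/46712869 ≈ 24005.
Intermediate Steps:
Q = 21980 (Q = 11068 + 10912 = 21980)
I = 48873814/46712869 (I = 3743*(1/20703) + 17575*(1/20307) = 3743/20703 + 17575/20307 = 48873814/46712869 ≈ 1.0463)
I + (Q - 22*(-23)*4) = 48873814/46712869 + (21980 - 22*(-23)*4) = 48873814/46712869 + (21980 + 506*4) = 48873814/46712869 + (21980 + 2024) = 48873814/46712869 + 24004 = 1121344581290/46712869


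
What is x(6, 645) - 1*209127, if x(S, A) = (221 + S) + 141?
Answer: -208759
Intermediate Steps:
x(S, A) = 362 + S
x(6, 645) - 1*209127 = (362 + 6) - 1*209127 = 368 - 209127 = -208759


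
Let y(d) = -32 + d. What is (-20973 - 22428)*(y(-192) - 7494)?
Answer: 334968918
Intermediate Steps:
(-20973 - 22428)*(y(-192) - 7494) = (-20973 - 22428)*((-32 - 192) - 7494) = -43401*(-224 - 7494) = -43401*(-7718) = 334968918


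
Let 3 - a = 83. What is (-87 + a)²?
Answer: 27889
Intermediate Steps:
a = -80 (a = 3 - 1*83 = 3 - 83 = -80)
(-87 + a)² = (-87 - 80)² = (-167)² = 27889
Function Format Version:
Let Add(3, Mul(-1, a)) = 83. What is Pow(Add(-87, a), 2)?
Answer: 27889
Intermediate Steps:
a = -80 (a = Add(3, Mul(-1, 83)) = Add(3, -83) = -80)
Pow(Add(-87, a), 2) = Pow(Add(-87, -80), 2) = Pow(-167, 2) = 27889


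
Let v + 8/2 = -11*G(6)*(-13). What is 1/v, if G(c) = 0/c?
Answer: -¼ ≈ -0.25000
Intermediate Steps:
G(c) = 0
v = -4 (v = -4 - 11*0*(-13) = -4 + 0*(-13) = -4 + 0 = -4)
1/v = 1/(-4) = -¼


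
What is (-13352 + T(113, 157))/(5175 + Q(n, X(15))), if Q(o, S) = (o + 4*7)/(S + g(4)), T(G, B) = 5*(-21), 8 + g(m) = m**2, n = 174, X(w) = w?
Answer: -309511/119227 ≈ -2.5960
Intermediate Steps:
g(m) = -8 + m**2
T(G, B) = -105
Q(o, S) = (28 + o)/(8 + S) (Q(o, S) = (o + 4*7)/(S + (-8 + 4**2)) = (o + 28)/(S + (-8 + 16)) = (28 + o)/(S + 8) = (28 + o)/(8 + S))
(-13352 + T(113, 157))/(5175 + Q(n, X(15))) = (-13352 - 105)/(5175 + (28 + 174)/(8 + 15)) = -13457/(5175 + 202/23) = -13457/119227/23 = -13457*23/119227 = -309511/119227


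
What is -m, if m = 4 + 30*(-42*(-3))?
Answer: -3784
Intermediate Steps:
m = 3784 (m = 4 + 30*126 = 4 + 3780 = 3784)
-m = -1*3784 = -3784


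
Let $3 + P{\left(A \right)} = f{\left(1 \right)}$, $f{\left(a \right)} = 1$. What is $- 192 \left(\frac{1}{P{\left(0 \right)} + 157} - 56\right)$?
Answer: $\frac{1666368}{155} \approx 10751.0$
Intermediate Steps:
$P{\left(A \right)} = -2$ ($P{\left(A \right)} = -3 + 1 = -2$)
$- 192 \left(\frac{1}{P{\left(0 \right)} + 157} - 56\right) = - 192 \left(\frac{1}{-2 + 157} - 56\right) = - 192 \left(\frac{1}{155} - 56\right) = \left(-192\right) \left(- \frac{8679}{155}\right) = \frac{1666368}{155}$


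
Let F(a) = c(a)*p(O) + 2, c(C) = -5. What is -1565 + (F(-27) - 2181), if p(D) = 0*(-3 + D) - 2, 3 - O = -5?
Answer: -3734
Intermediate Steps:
O = 8 (O = 3 - 1*(-5) = 3 + 5 = 8)
p(D) = -2 (p(D) = 0 - 2 = -2)
F(a) = 12 (F(a) = -5*(-2) + 2 = 10 + 2 = 12)
-1565 + (F(-27) - 2181) = -1565 + (12 - 2181) = -1565 - 2169 = -3734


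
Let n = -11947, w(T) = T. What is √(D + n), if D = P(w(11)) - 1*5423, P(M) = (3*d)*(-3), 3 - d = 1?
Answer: 6*I*√483 ≈ 131.86*I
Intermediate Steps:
d = 2 (d = 3 - 1*1 = 3 - 1 = 2)
P(M) = -18 (P(M) = (3*2)*(-3) = 6*(-3) = -18)
D = -5441 (D = -18 - 1*5423 = -18 - 5423 = -5441)
√(D + n) = √(-5441 - 11947) = √(-17388) = 6*I*√483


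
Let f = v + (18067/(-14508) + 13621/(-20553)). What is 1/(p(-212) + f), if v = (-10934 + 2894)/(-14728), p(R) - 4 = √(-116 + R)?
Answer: 543841471045628028/69057565979754689737 - 412335293285758752*I*√82/69057565979754689737 ≈ 0.0078752 - 0.054069*I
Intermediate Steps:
p(R) = 4 + √(-116 + R)
v = 1005/1841 (v = -8040*(-1/14728) = 1005/1841 ≈ 0.54590)
f = -618488851/454056876 (f = 1005/1841 + (18067/(-14508) + 13621/(-20553)) = 1005/1841 + (18067*(-1/14508) + 13621*(-1/20553)) = 1005/1841 + (-18067/14508 - 13621/20553) = 1005/1841 - 470591/246636 = -618488851/454056876 ≈ -1.3621)
1/(p(-212) + f) = 1/((4 + √(-116 - 212)) - 618488851/454056876) = 1/((4 + √(-328)) - 618488851/454056876) = 1/((4 + 2*I*√82) - 618488851/454056876) = 1/(1197738653/454056876 + 2*I*√82)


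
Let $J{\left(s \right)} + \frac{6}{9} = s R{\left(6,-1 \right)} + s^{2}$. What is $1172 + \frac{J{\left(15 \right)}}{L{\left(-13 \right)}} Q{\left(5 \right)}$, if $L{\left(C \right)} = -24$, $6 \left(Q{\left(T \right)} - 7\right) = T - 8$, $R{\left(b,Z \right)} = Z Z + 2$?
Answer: $\frac{19783}{18} \approx 1099.1$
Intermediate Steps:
$R{\left(b,Z \right)} = 2 + Z^{2}$ ($R{\left(b,Z \right)} = Z^{2} + 2 = 2 + Z^{2}$)
$Q{\left(T \right)} = \frac{17}{3} + \frac{T}{6}$ ($Q{\left(T \right)} = 7 + \frac{T - 8}{6} = 7 + \frac{-8 + T}{6} = 7 + \left(- \frac{4}{3} + \frac{T}{6}\right) = \frac{17}{3} + \frac{T}{6}$)
$J{\left(s \right)} = - \frac{2}{3} + s^{2} + 3 s$ ($J{\left(s \right)} = - \frac{2}{3} + \left(s \left(2 + \left(-1\right)^{2}\right) + s^{2}\right) = - \frac{2}{3} + \left(s \left(2 + 1\right) + s^{2}\right) = - \frac{2}{3} + \left(s 3 + s^{2}\right) = - \frac{2}{3} + \left(3 s + s^{2}\right) = - \frac{2}{3} + \left(s^{2} + 3 s\right) = - \frac{2}{3} + s^{2} + 3 s$)
$1172 + \frac{J{\left(15 \right)}}{L{\left(-13 \right)}} Q{\left(5 \right)} = 1172 + \frac{- \frac{2}{3} + 15^{2} + 3 \cdot 15}{-24} \left(\frac{17}{3} + \frac{1}{6} \cdot 5\right) = 1172 + \left(- \frac{2}{3} + 225 + 45\right) \left(- \frac{1}{24}\right) \left(\frac{17}{3} + \frac{5}{6}\right) = 1172 + \frac{808}{3} \left(- \frac{1}{24}\right) \frac{13}{2} = 1172 - \frac{1313}{18} = \frac{19783}{18}$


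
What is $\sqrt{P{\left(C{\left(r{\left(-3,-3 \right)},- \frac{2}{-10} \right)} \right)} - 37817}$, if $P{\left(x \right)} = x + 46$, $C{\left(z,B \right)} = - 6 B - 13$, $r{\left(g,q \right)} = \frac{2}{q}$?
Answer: $\frac{i \sqrt{944630}}{5} \approx 194.38 i$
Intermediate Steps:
$C{\left(z,B \right)} = -13 - 6 B$
$P{\left(x \right)} = 46 + x$
$\sqrt{P{\left(C{\left(r{\left(-3,-3 \right)},- \frac{2}{-10} \right)} \right)} - 37817} = \sqrt{\left(46 - \left(13 + 6 \left(- \frac{2}{-10}\right)\right)\right) - 37817} = \sqrt{\left(46 - \left(13 + 6 \left(\left(-2\right) \left(- \frac{1}{10}\right)\right)\right)\right) - 37817} = \sqrt{\left(46 - \frac{71}{5}\right) - 37817} = \sqrt{\frac{159}{5} - 37817} = \sqrt{- \frac{188926}{5}} = \frac{i \sqrt{944630}}{5}$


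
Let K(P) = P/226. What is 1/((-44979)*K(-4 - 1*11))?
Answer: 226/674685 ≈ 0.00033497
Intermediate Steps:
K(P) = P/226 (K(P) = P*(1/226) = P/226)
1/((-44979)*K(-4 - 1*11)) = 1/((-44979)*(((-4 - 1*11)/226))) = -226/(-4 - 11)/44979 = -1/(44979*((1/226)*(-15))) = -1/(44979*(-15/226)) = -1/44979*(-226/15) = 226/674685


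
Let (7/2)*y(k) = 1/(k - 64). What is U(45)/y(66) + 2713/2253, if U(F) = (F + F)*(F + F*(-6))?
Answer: -319360037/2253 ≈ -1.4175e+5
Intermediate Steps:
U(F) = -10*F² (U(F) = (2*F)*(F - 6*F) = (2*F)*(-5*F) = -10*F²)
y(k) = 2/(7*(-64 + k)) (y(k) = 2/(7*(k - 64)) = 2/(7*(-64 + k)))
U(45)/y(66) + 2713/2253 = (-10*45²)/((2/(7*(-64 + 66)))) + 2713/2253 = (-10*2025)/(((2/7)/2)) + 2713*(1/2253) = -20250/((2/7)*(½)) + 2713/2253 = -20250/⅐ + 2713/2253 = -20250*7 + 2713/2253 = -141750 + 2713/2253 = -319360037/2253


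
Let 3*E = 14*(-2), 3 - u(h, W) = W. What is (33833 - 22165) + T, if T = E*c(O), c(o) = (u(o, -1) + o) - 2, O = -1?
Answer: 34976/3 ≈ 11659.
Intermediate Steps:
u(h, W) = 3 - W
E = -28/3 (E = (14*(-2))/3 = (⅓)*(-28) = -28/3 ≈ -9.3333)
c(o) = 2 + o (c(o) = ((3 - 1*(-1)) + o) - 2 = ((3 + 1) + o) - 2 = (4 + o) - 2 = 2 + o)
T = -28/3 (T = -28*(2 - 1)/3 = -28/3*1 = -28/3 ≈ -9.3333)
(33833 - 22165) + T = (33833 - 22165) - 28/3 = 11668 - 28/3 = 34976/3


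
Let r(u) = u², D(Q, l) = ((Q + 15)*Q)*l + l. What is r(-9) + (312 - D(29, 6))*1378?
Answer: -10128219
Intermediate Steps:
D(Q, l) = l + Q*l*(15 + Q) (D(Q, l) = ((15 + Q)*Q)*l + l = (Q*(15 + Q))*l + l = Q*l*(15 + Q) + l = l + Q*l*(15 + Q))
r(-9) + (312 - D(29, 6))*1378 = (-9)² + (312 - 6*(1 + 29² + 15*29))*1378 = 81 + (312 - 6*(1 + 841 + 435))*1378 = 81 + (312 - 6*1277)*1378 = 81 + (312 - 1*7662)*1378 = 81 + (312 - 7662)*1378 = 81 - 7350*1378 = 81 - 10128300 = -10128219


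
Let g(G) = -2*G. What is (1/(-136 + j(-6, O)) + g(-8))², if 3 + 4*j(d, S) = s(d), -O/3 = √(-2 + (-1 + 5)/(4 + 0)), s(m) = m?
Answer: 78216336/305809 ≈ 255.77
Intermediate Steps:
O = -3*I (O = -3*√(-2 + (-1 + 5)/(4 + 0)) = -3*√(-2 + 4/4) = -3*√(-2 + 4*(¼)) = -3*√(-2 + 1) = -3*I ≈ -3.0*I)
j(d, S) = -¾ + d/4
(1/(-136 + j(-6, O)) + g(-8))² = (1/(-136 + (-¾ + (¼)*(-6))) - 2*(-8))² = (1/(-136 + (-¾ - 3/2)) + 16)² = (1/(-136 - 9/4) + 16)² = (1/(-553/4) + 16)² = (-4/553 + 16)² = (8844/553)² = 78216336/305809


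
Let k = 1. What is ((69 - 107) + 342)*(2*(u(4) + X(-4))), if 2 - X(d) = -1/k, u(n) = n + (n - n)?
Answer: 4256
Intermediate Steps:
u(n) = n (u(n) = n + 0 = n)
X(d) = 3 (X(d) = 2 - (-1)/1 = 2 - (-1) = 2 - 1*(-1) = 2 + 1 = 3)
((69 - 107) + 342)*(2*(u(4) + X(-4))) = ((69 - 107) + 342)*(2*(4 + 3)) = (-38 + 342)*(2*7) = 304*14 = 4256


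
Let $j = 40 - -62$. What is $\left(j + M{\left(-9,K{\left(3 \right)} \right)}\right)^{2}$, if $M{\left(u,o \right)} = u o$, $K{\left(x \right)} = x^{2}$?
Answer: $441$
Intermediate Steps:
$M{\left(u,o \right)} = o u$
$j = 102$ ($j = 40 + 62 = 102$)
$\left(j + M{\left(-9,K{\left(3 \right)} \right)}\right)^{2} = \left(102 + 3^{2} \left(-9\right)\right)^{2} = \left(102 + 9 \left(-9\right)\right)^{2} = \left(102 - 81\right)^{2} = 21^{2} = 441$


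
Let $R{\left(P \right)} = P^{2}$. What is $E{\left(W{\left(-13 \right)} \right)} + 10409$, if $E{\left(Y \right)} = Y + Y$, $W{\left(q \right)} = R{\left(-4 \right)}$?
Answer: $10441$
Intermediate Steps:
$W{\left(q \right)} = 16$ ($W{\left(q \right)} = \left(-4\right)^{2} = 16$)
$E{\left(Y \right)} = 2 Y$
$E{\left(W{\left(-13 \right)} \right)} + 10409 = 2 \cdot 16 + 10409 = 32 + 10409 = 10441$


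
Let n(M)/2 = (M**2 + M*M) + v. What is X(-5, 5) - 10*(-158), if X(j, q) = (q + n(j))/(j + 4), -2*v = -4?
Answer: 1471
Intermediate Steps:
v = 2 (v = -1/2*(-4) = 2)
n(M) = 4 + 4*M**2 (n(M) = 2*((M**2 + M*M) + 2) = 2*((M**2 + M**2) + 2) = 2*(2*M**2 + 2) = 2*(2 + 2*M**2) = 4 + 4*M**2)
X(j, q) = (4 + q + 4*j**2)/(4 + j) (X(j, q) = (q + (4 + 4*j**2))/(j + 4) = (4 + q + 4*j**2)/(4 + j))
X(-5, 5) - 10*(-158) = (4 + 5 + 4*(-5)**2)/(4 - 5) - 10*(-158) = (4 + 5 + 4*25)/(-1) + 1580 = -(4 + 5 + 100) + 1580 = -1*109 + 1580 = -109 + 1580 = 1471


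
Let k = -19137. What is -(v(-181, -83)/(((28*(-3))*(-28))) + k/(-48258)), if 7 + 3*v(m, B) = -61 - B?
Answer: -119713/300272 ≈ -0.39868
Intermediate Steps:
v(m, B) = -68/3 - B/3 (v(m, B) = -7/3 + (-61 - B)/3 = -7/3 + (-61/3 - B/3) = -68/3 - B/3)
-(v(-181, -83)/(((28*(-3))*(-28))) + k/(-48258)) = -((-68/3 - 1/3*(-83))/(((28*(-3))*(-28))) - 19137/(-48258)) = -((-68/3 + 83/3)/((-84*(-28))) - 19137*(-1/48258)) = -(5/2352 + 6379/16086) = -1*119713/300272 = -119713/300272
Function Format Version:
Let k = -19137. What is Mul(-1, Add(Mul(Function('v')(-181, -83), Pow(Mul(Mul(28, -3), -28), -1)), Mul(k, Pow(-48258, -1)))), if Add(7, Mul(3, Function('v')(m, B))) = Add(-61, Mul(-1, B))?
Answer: Rational(-119713, 300272) ≈ -0.39868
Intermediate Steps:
Function('v')(m, B) = Add(Rational(-68, 3), Mul(Rational(-1, 3), B)) (Function('v')(m, B) = Add(Rational(-7, 3), Mul(Rational(1, 3), Add(-61, Mul(-1, B)))) = Add(Rational(-7, 3), Add(Rational(-61, 3), Mul(Rational(-1, 3), B))) = Add(Rational(-68, 3), Mul(Rational(-1, 3), B)))
Mul(-1, Add(Mul(Function('v')(-181, -83), Pow(Mul(Mul(28, -3), -28), -1)), Mul(k, Pow(-48258, -1)))) = Mul(-1, Add(Mul(Add(Rational(-68, 3), Mul(Rational(-1, 3), -83)), Pow(Mul(Mul(28, -3), -28), -1)), Mul(-19137, Pow(-48258, -1)))) = Mul(-1, Add(Mul(Add(Rational(-68, 3), Rational(83, 3)), Pow(Mul(-84, -28), -1)), Mul(-19137, Rational(-1, 48258)))) = Mul(-1, Add(Mul(5, Pow(2352, -1)), Rational(6379, 16086))) = Mul(-1, Add(Mul(5, Rational(1, 2352)), Rational(6379, 16086))) = Mul(-1, Add(Rational(5, 2352), Rational(6379, 16086))) = Mul(-1, Rational(119713, 300272)) = Rational(-119713, 300272)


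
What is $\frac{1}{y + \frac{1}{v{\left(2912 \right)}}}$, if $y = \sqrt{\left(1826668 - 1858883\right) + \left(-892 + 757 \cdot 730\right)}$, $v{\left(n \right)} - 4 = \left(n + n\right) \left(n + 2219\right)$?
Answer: $- \frac{29882948}{463911285889924240111} + \frac{892990581170704 \sqrt{519503}}{463911285889924240111} \approx 0.0013874$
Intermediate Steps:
$v{\left(n \right)} = 4 + 2 n \left(2219 + n\right)$ ($v{\left(n \right)} = 4 + \left(n + n\right) \left(n + 2219\right) = 4 + 2 n \left(2219 + n\right)$)
$y = \sqrt{519503}$ ($y = \sqrt{-32215 + \left(-892 + 552610\right)} = \sqrt{-32215 + 551718} = \sqrt{519503} \approx 720.77$)
$\frac{1}{y + \frac{1}{v{\left(2912 \right)}}} = \frac{1}{\sqrt{519503} + \frac{1}{4 + 2 \cdot 2912^{2} + 4438 \cdot 2912}} = \frac{1}{\sqrt{519503} + \frac{1}{4 + 2 \cdot 8479744 + 12923456}} = \frac{1}{\sqrt{519503} + \frac{1}{4 + 16959488 + 12923456}} = \frac{1}{\sqrt{519503} + \frac{1}{29882948}} = \frac{1}{\frac{1}{29882948} + \sqrt{519503}}$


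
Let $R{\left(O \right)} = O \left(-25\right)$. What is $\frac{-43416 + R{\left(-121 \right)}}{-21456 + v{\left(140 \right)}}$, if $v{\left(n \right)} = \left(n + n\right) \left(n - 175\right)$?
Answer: $\frac{40391}{31256} \approx 1.2923$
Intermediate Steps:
$v{\left(n \right)} = 2 n \left(-175 + n\right)$
$R{\left(O \right)} = - 25 O$
$\frac{-43416 + R{\left(-121 \right)}}{-21456 + v{\left(140 \right)}} = \frac{-43416 - -3025}{-21456 + 2 \cdot 140 \left(-175 + 140\right)} = \frac{-43416 + 3025}{-21456 + 2 \cdot 140 \left(-35\right)} = - \frac{40391}{-21456 - 9800} = - \frac{40391}{-31256} = \left(-40391\right) \left(- \frac{1}{31256}\right) = \frac{40391}{31256}$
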